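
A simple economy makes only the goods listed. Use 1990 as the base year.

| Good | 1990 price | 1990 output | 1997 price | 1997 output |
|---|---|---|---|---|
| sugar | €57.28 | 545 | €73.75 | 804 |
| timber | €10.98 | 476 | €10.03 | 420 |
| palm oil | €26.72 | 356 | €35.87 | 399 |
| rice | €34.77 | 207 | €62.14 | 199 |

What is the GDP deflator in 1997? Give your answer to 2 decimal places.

132.15

Nominal GDP 1997 = 73.75·804 + 10.03·420 + 35.87·399 + 62.14·199 = 90185.59.
Real GDP 1997 (at 1990 prices) = 57.28·804 + 10.98·420 + 26.72·399 + 34.77·199 = 68245.23.
Deflator = Nominal/Real × 100 = 90185.59/68245.23 × 100 = 132.149.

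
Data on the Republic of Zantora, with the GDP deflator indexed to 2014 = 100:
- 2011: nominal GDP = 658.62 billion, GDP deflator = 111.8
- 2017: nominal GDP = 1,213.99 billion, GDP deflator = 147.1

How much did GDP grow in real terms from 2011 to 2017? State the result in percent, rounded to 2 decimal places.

Real GDP 2011 = 658.62 / 1.118 = 589.11.
Real GDP 2017 = 1213.99 / 1.471 = 825.28.
Real growth = 825.28 / 589.11 − 1 = 0.4009.

40.09%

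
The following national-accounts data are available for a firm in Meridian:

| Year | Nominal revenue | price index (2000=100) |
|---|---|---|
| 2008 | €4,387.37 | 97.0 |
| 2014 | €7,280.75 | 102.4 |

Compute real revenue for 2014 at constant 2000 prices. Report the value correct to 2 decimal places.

€7,110.11

Real revenue = Nominal / (price index/100) = 7280.75 / 1.024 = 7110.11.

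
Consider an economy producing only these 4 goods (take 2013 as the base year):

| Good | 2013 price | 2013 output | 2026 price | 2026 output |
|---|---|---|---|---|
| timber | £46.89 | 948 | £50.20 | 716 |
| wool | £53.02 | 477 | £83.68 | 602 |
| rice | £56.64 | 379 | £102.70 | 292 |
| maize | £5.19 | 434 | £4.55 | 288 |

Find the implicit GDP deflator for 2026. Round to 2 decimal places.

Nominal GDP 2026 = 50.20·716 + 83.68·602 + 102.70·292 + 4.55·288 = 117617.36.
Real GDP 2026 (at 2013 prices) = 46.89·716 + 53.02·602 + 56.64·292 + 5.19·288 = 83524.88.
Deflator = Nominal/Real × 100 = 117617.36/83524.88 × 100 = 140.817.

140.82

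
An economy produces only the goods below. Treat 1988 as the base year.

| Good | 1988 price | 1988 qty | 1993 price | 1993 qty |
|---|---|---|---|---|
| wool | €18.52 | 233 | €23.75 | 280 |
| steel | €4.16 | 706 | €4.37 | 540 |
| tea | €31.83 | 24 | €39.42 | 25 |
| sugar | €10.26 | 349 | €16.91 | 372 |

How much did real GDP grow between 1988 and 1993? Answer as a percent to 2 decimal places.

3.86%

Real GDP 1988 = Nominal GDP 1988 = 18.52·233 + 4.16·706 + 31.83·24 + 10.26·349 = 11596.78.
Real GDP 1993 (at 1988 prices) = 18.52·280 + 4.16·540 + 31.83·25 + 10.26·372 = 12044.47.
Real growth = 12044.47/11596.78 − 1 = 0.0386.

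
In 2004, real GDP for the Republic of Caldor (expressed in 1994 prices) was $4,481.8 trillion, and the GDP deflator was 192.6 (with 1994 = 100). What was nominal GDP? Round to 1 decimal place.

$8,631.9 trillion

Nominal GDP = Real × (GDP deflator/100) = 4481.8 × 1.926 = 8631.95.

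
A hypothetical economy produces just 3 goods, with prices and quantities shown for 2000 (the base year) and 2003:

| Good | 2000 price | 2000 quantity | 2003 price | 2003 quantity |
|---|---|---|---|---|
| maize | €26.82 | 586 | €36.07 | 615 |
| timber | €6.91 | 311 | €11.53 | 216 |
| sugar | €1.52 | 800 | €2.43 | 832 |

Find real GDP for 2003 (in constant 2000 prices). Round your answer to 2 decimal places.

€19251.50

Real GDP 2003 = Σ (p_2000 × q_2003) = 26.82·615 + 6.91·216 + 1.52·832 = 19251.50.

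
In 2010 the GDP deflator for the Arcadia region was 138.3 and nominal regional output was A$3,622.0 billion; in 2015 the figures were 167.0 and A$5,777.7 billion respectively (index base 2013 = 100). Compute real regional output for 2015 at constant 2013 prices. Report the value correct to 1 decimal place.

Real regional output = Nominal / (GDP deflator/100) = 5777.7 / 1.670 = 3459.70.

A$3,459.7 billion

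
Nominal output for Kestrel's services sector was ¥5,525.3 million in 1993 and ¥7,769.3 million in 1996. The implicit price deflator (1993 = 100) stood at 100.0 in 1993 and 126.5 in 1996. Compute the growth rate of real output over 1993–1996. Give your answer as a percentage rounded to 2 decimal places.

11.16%

Real output 1993 = 5525.3 / 1.000 = 5525.30.
Real output 1996 = 7769.3 / 1.265 = 6141.74.
Real growth = 6141.74 / 5525.30 − 1 = 0.1116.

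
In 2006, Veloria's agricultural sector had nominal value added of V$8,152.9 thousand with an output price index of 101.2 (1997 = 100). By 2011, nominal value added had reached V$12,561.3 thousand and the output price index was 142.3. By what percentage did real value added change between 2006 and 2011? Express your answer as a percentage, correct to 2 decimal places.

Deflate each year: 2006 → 8152.9/1.012 = 8056.23; 2011 → 12561.3/1.423 = 8827.34.
So real value added changed by 8827.34/8056.23 − 1 = 0.0957, i.e. 9.57%.

9.57%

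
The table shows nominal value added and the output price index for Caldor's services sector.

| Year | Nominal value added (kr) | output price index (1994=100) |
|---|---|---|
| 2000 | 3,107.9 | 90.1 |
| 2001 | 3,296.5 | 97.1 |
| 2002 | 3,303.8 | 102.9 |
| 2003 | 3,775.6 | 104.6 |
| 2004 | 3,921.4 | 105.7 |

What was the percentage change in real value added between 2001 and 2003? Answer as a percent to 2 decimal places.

Real value added 2001 = 3296.5/0.971 = 3394.95.
Real value added 2003 = 3775.6/1.046 = 3609.56.
Change = 3609.56/3394.95 − 1 = 0.0632.

6.32%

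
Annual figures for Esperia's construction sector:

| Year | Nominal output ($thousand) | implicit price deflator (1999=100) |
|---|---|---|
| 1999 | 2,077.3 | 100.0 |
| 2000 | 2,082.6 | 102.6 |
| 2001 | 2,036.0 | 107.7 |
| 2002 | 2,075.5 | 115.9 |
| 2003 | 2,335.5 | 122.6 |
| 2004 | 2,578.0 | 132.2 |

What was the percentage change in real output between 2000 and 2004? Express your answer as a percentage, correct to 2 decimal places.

Real output 2000 = 2082.6/1.026 = 2029.82.
Real output 2004 = 2578.0/1.322 = 1950.08.
Change = 1950.08/2029.82 − 1 = -0.0393.

-3.93%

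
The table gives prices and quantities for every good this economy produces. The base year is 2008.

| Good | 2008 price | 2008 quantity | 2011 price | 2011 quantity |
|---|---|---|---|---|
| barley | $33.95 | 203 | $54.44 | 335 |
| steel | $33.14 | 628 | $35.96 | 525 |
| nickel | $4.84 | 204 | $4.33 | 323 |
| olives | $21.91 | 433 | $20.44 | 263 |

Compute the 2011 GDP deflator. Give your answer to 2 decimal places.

121.59

Nominal GDP 2011 = 54.44·335 + 35.96·525 + 4.33·323 + 20.44·263 = 43890.71.
Real GDP 2011 (at 2008 prices) = 33.95·335 + 33.14·525 + 4.84·323 + 21.91·263 = 36097.40.
Deflator = Nominal/Real × 100 = 43890.71/36097.40 × 100 = 121.590.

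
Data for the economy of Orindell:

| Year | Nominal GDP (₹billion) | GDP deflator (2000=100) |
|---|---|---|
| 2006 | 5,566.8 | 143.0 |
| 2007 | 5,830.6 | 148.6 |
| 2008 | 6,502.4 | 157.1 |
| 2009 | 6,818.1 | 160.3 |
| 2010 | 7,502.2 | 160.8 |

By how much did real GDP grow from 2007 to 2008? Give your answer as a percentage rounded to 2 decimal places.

Real GDP 2007 = 5830.6/1.486 = 3923.69.
Real GDP 2008 = 6502.4/1.571 = 4139.02.
Change = 4139.02/3923.69 − 1 = 0.0549.

5.49%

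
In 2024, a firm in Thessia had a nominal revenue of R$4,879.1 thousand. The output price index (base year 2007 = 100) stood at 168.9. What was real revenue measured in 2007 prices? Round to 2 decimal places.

R$2,888.75 thousand

Real revenue = Nominal / (output price index/100) = 4879.1 / 1.689 = 2888.75.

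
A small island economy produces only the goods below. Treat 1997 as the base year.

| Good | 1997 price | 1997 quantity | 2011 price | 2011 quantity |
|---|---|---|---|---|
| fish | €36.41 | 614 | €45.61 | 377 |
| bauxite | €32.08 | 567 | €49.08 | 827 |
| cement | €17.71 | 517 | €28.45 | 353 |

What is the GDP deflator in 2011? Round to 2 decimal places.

145.84

Nominal GDP 2011 = 45.61·377 + 49.08·827 + 28.45·353 = 67826.98.
Real GDP 2011 (at 1997 prices) = 36.41·377 + 32.08·827 + 17.71·353 = 46508.36.
Deflator = Nominal/Real × 100 = 67826.98/46508.36 × 100 = 145.838.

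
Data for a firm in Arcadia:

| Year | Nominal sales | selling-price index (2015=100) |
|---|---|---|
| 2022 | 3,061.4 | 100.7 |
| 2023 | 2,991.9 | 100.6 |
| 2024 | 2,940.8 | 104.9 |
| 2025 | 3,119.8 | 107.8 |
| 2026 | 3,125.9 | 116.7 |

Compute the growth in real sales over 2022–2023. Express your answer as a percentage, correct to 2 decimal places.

Real sales 2022 = 3061.4/1.007 = 3040.12.
Real sales 2023 = 2991.9/1.006 = 2974.06.
Change = 2974.06/3040.12 − 1 = -0.0217.

-2.17%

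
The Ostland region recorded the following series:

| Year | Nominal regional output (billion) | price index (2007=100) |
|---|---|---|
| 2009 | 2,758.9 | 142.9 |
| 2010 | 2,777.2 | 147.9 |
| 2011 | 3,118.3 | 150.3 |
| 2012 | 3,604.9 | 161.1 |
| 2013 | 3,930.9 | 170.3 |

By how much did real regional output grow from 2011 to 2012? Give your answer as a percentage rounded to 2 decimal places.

Real regional output 2011 = 3118.3/1.503 = 2074.72.
Real regional output 2012 = 3604.9/1.611 = 2237.68.
Change = 2237.68/2074.72 − 1 = 0.0785.

7.85%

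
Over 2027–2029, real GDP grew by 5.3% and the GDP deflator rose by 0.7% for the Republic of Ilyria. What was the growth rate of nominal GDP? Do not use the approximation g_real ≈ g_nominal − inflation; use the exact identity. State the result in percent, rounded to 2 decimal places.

(1 + g_nom) = (1 + g_real)(1 + π) = 1.0530 × 1.0070 = 1.06037.

6.04%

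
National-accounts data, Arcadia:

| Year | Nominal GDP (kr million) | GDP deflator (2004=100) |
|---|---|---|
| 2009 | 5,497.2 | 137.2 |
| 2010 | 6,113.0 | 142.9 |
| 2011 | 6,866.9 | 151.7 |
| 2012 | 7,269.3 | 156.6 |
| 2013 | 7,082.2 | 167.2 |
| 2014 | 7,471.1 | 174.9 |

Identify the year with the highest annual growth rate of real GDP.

2010

2010: real = 6113.0/1.429 = 4277.82; growth vs 2009 (4006.71) = 6.77%.
2011: real = 6866.9/1.517 = 4526.63; growth vs 2010 (4277.82) = 5.82%.
2012: real = 7269.3/1.566 = 4641.95; growth vs 2011 (4526.63) = 2.55%.
2013: real = 7082.2/1.672 = 4235.77; growth vs 2012 (4641.95) = -8.75%.
2014: real = 7471.1/1.749 = 4271.64; growth vs 2013 (4235.77) = 0.85%.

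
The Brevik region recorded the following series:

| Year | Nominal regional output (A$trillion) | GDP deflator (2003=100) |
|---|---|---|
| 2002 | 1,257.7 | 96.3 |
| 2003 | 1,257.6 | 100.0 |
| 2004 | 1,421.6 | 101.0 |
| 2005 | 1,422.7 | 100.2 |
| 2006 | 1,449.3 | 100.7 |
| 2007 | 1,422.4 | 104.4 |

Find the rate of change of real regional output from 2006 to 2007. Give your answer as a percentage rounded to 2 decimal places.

Real regional output 2006 = 1449.3/1.007 = 1439.23.
Real regional output 2007 = 1422.4/1.044 = 1362.45.
Change = 1362.45/1439.23 − 1 = -0.0533.

-5.33%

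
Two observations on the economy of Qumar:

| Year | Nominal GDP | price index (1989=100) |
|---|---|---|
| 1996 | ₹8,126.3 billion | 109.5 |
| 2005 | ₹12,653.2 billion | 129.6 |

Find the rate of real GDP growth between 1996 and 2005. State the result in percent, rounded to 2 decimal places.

Real GDP 1996 = 8126.3 / 1.095 = 7421.28.
Real GDP 2005 = 12653.2 / 1.296 = 9763.27.
Real growth = 9763.27 / 7421.28 − 1 = 0.3156.

31.56%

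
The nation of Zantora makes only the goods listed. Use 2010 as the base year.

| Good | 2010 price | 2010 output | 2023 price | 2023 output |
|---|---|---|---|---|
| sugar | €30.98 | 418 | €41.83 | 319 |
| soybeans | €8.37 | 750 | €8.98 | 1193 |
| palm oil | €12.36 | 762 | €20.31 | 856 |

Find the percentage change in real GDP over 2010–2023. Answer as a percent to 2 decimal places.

Real GDP 2010 = Nominal GDP 2010 = 30.98·418 + 8.37·750 + 12.36·762 = 28645.46.
Real GDP 2023 (at 2010 prices) = 30.98·319 + 8.37·1193 + 12.36·856 = 30448.19.
Real growth = 30448.19/28645.46 − 1 = 0.0629.

6.29%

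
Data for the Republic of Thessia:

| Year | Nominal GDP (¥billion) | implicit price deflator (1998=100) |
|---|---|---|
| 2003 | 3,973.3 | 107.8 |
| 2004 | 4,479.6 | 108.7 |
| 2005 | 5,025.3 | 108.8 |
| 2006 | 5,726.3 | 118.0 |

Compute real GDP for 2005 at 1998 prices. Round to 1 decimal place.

Real GDP 2005 = 5025.3 / 1.088 = 4618.84.

¥4,618.8 billion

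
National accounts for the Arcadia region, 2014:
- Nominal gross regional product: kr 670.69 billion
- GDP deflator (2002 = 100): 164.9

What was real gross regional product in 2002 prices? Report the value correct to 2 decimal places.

Real gross regional product = Nominal / (GDP deflator/100) = 670.69 / 1.649 = 406.73.

kr 406.73 billion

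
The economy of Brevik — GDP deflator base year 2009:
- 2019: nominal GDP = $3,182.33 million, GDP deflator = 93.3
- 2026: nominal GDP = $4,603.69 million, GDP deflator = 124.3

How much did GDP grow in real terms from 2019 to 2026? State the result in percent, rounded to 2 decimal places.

8.59%

Deflate each year: 2019 → 3182.33/0.933 = 3410.86; 2026 → 4603.69/1.243 = 3703.69.
So real GDP changed by 3703.69/3410.86 − 1 = 0.0859, i.e. 8.59%.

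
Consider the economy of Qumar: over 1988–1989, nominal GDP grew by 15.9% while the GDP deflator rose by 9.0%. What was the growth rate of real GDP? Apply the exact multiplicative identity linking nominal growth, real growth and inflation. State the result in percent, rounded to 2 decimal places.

(1 + g_nom) = (1 + g_real)(1 + π), so g_real = 1.1590 / 1.0900 − 1 = 0.06330.

6.33%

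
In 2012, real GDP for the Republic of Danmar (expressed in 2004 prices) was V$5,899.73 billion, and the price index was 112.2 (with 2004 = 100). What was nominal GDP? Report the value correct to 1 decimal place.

Nominal GDP = Real × (price index/100) = 5899.73 × 1.122 = 6619.50.

V$6,619.5 billion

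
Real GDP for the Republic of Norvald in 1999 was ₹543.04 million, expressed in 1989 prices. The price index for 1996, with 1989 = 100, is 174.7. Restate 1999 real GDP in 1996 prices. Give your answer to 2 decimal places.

₹948.69 million

Real GDP in 1996 prices = Real GDP in 1989 prices × (P_1996/P_1989) = 543.04 × 1.747 = 948.69.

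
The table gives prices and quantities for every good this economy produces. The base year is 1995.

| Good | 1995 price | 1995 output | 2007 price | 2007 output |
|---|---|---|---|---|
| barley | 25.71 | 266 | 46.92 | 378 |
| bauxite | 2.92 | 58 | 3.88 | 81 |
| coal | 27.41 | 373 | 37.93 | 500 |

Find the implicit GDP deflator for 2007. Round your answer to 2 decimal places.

156.45

Nominal GDP 2007 = 46.92·378 + 3.88·81 + 37.93·500 = 37015.04.
Real GDP 2007 (at 1995 prices) = 25.71·378 + 2.92·81 + 27.41·500 = 23659.90.
Deflator = Nominal/Real × 100 = 37015.04/23659.90 × 100 = 156.446.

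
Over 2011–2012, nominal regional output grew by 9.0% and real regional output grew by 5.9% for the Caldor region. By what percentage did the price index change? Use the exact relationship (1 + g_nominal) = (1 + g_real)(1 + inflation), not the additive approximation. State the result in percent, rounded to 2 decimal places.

(1 + g_nom) = (1 + g_real)(1 + π), so π = 1.0900 / 1.0590 − 1 = 0.02927.

2.93%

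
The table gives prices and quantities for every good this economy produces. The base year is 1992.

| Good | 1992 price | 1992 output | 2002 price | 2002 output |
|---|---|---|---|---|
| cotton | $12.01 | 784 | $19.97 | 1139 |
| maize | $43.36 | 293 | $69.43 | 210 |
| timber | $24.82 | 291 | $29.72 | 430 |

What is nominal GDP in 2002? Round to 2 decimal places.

Nominal GDP 2002 = Σ (p_2002 × q_2002) = 19.97·1139 + 69.43·210 + 29.72·430 = 50105.73.

$50105.73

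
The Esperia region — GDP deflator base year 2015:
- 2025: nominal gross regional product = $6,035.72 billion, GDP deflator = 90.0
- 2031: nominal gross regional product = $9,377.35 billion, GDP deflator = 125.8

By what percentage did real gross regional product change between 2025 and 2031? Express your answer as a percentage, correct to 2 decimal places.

11.15%

Real gross regional product 2025 = 6035.72 / 0.900 = 6706.36.
Real gross regional product 2031 = 9377.35 / 1.258 = 7454.17.
Real growth = 7454.17 / 6706.36 − 1 = 0.1115.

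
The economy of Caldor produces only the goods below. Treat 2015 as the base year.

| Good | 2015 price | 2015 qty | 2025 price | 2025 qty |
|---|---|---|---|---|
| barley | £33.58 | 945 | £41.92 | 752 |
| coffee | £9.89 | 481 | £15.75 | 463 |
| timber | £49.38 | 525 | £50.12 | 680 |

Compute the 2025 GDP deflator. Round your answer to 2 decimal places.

114.96

Nominal GDP 2025 = 41.92·752 + 15.75·463 + 50.12·680 = 72897.69.
Real GDP 2025 (at 2015 prices) = 33.58·752 + 9.89·463 + 49.38·680 = 63409.63.
Deflator = Nominal/Real × 100 = 72897.69/63409.63 × 100 = 114.963.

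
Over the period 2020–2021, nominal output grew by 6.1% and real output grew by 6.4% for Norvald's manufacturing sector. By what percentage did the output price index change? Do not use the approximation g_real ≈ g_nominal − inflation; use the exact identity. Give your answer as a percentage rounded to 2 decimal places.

(1 + g_nom) = (1 + g_real)(1 + π), so π = 1.0610 / 1.0640 − 1 = -0.00282.

-0.28%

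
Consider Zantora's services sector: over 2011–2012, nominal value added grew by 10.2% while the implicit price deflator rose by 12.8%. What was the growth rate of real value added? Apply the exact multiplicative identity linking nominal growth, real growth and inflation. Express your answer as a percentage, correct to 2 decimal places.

(1 + g_nom) = (1 + g_real)(1 + π), so g_real = 1.1020 / 1.1280 − 1 = -0.02305.

-2.30%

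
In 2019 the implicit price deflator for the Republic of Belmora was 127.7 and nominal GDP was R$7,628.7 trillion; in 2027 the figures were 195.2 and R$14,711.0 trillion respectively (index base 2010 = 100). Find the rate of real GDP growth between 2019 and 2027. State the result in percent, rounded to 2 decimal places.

Deflate each year: 2019 → 7628.7/1.277 = 5973.92; 2027 → 14711.0/1.952 = 7536.37.
So real GDP changed by 7536.37/5973.92 − 1 = 0.2615, i.e. 26.15%.

26.15%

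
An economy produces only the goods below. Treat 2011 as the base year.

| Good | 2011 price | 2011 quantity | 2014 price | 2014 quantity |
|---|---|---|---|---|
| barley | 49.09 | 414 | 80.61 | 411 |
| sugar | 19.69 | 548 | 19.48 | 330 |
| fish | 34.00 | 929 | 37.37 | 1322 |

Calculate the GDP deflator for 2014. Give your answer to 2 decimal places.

Nominal GDP 2014 = 80.61·411 + 19.48·330 + 37.37·1322 = 88962.25.
Real GDP 2014 (at 2011 prices) = 49.09·411 + 19.69·330 + 34.00·1322 = 71621.69.
Deflator = Nominal/Real × 100 = 88962.25/71621.69 × 100 = 124.211.

124.21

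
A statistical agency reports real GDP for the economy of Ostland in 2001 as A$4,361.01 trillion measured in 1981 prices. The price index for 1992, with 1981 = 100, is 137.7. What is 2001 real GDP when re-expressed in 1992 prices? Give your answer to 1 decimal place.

Real GDP in 1992 prices = Real GDP in 1981 prices × (P_1992/P_1981) = 4361.01 × 1.377 = 6005.11.

A$6,005.1 trillion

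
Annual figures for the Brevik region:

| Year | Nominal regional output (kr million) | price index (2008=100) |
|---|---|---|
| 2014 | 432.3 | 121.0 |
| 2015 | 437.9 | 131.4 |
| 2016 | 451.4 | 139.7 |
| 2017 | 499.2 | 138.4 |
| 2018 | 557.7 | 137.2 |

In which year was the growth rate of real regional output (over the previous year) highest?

2015: real = 437.9/1.314 = 333.26; growth vs 2014 (357.27) = -6.72%.
2016: real = 451.4/1.397 = 323.12; growth vs 2015 (333.26) = -3.04%.
2017: real = 499.2/1.384 = 360.69; growth vs 2016 (323.12) = 11.63%.
2018: real = 557.7/1.372 = 406.49; growth vs 2017 (360.69) = 12.70%.

2018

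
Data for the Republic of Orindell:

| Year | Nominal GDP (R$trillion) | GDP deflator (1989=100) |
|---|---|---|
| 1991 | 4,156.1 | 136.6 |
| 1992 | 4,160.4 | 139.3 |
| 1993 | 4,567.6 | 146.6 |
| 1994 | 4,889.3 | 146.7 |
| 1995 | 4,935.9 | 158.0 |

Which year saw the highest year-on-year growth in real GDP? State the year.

1992: real = 4160.4/1.393 = 2986.65; growth vs 1991 (3042.53) = -1.84%.
1993: real = 4567.6/1.466 = 3115.69; growth vs 1992 (2986.65) = 4.32%.
1994: real = 4889.3/1.467 = 3332.86; growth vs 1993 (3115.69) = 6.97%.
1995: real = 4935.9/1.580 = 3123.99; growth vs 1994 (3332.86) = -6.27%.

1994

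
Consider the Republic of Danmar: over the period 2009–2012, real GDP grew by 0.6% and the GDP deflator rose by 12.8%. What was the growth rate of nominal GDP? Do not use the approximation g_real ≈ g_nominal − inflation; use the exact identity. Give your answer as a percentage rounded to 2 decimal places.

(1 + g_nom) = (1 + g_real)(1 + π) = 1.0060 × 1.1280 = 1.13477.

13.48%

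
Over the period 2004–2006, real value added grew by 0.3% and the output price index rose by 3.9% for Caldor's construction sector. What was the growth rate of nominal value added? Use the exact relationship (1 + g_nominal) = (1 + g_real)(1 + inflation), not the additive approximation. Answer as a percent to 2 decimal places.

4.21%

(1 + g_nom) = (1 + g_real)(1 + π) = 1.0030 × 1.0390 = 1.04212.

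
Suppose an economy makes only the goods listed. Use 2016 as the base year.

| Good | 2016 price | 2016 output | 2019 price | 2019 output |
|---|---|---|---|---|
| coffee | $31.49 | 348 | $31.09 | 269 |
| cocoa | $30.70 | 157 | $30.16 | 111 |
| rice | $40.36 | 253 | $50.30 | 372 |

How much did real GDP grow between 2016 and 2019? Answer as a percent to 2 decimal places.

3.47%

Real GDP 2016 = Nominal GDP 2016 = 31.49·348 + 30.70·157 + 40.36·253 = 25989.50.
Real GDP 2019 (at 2016 prices) = 31.49·269 + 30.70·111 + 40.36·372 = 26892.43.
Real growth = 26892.43/25989.50 − 1 = 0.0347.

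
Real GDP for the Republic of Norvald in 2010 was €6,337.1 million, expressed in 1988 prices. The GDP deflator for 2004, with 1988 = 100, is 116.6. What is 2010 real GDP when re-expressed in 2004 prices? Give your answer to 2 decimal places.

€7,389.06 million

Real GDP in 2004 prices = Real GDP in 1988 prices × (P_2004/P_1988) = 6337.1 × 1.166 = 7389.06.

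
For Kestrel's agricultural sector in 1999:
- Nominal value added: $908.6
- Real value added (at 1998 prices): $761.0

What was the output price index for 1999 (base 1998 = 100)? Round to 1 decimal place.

119.4

output price index = (Nominal / Real) × 100 = 908.6 / 761.0 × 100 = 119.40.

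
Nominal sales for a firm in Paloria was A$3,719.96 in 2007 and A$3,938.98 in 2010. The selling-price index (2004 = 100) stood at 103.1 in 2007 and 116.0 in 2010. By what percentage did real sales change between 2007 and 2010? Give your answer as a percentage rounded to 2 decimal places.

-5.89%

Real sales 2007 = 3719.96 / 1.031 = 3608.11.
Real sales 2010 = 3938.98 / 1.160 = 3395.67.
Real growth = 3395.67 / 3608.11 − 1 = -0.0589.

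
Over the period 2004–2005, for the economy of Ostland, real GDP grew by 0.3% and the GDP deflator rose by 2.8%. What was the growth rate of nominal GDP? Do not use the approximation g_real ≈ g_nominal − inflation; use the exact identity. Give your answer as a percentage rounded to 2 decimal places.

3.11%

(1 + g_nom) = (1 + g_real)(1 + π) = 1.0030 × 1.0280 = 1.03108.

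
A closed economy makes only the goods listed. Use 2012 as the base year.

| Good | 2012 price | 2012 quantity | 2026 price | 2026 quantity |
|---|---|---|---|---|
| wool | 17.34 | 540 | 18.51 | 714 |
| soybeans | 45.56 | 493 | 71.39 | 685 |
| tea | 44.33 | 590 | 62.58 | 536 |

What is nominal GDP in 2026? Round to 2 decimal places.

Nominal GDP 2026 = Σ (p_2026 × q_2026) = 18.51·714 + 71.39·685 + 62.58·536 = 95661.17.

95661.17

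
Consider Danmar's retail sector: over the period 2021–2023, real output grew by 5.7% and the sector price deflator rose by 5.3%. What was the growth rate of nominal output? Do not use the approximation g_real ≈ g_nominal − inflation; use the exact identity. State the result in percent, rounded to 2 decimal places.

11.30%

(1 + g_nom) = (1 + g_real)(1 + π) = 1.0570 × 1.0530 = 1.11302.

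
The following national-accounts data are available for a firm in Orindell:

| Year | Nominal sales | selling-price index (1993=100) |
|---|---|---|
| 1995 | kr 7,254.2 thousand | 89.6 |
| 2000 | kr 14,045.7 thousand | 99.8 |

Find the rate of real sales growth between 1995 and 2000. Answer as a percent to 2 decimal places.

Real sales 1995 = 7254.2 / 0.896 = 8096.21.
Real sales 2000 = 14045.7 / 0.998 = 14073.85.
Real growth = 14073.85 / 8096.21 − 1 = 0.7383.

73.83%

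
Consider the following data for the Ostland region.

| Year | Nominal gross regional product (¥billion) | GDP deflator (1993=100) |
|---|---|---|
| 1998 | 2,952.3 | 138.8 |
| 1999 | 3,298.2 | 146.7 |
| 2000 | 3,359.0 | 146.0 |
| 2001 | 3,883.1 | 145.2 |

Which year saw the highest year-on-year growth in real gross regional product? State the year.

2001

1999: real = 3298.2/1.467 = 2248.26; growth vs 1998 (2127.02) = 5.70%.
2000: real = 3359.0/1.460 = 2300.68; growth vs 1999 (2248.26) = 2.33%.
2001: real = 3883.1/1.452 = 2674.31; growth vs 2000 (2300.68) = 16.24%.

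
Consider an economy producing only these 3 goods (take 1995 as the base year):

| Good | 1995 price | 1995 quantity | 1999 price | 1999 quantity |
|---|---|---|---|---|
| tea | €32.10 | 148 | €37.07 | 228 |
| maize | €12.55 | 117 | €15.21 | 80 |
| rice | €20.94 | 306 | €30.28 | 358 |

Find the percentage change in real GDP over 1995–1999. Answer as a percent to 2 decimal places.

Real GDP 1995 = Nominal GDP 1995 = 32.10·148 + 12.55·117 + 20.94·306 = 12626.79.
Real GDP 1999 (at 1995 prices) = 32.10·228 + 12.55·80 + 20.94·358 = 15819.32.
Real growth = 15819.32/12626.79 − 1 = 0.2528.

25.28%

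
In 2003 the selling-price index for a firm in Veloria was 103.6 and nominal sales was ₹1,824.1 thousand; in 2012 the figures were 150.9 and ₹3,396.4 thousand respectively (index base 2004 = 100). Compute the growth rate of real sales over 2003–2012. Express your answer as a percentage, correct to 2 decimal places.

Real sales 2003 = 1824.1 / 1.036 = 1760.71.
Real sales 2012 = 3396.4 / 1.509 = 2250.76.
Real growth = 2250.76 / 1760.71 − 1 = 0.2783.

27.83%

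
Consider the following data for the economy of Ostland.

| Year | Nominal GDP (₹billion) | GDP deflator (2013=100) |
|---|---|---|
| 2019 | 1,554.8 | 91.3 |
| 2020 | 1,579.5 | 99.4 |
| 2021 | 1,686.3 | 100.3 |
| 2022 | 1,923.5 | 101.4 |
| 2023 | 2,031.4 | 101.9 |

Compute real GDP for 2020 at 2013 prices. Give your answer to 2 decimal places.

₹1,589.03 billion

Real GDP 2020 = 1579.5 / 0.994 = 1589.03.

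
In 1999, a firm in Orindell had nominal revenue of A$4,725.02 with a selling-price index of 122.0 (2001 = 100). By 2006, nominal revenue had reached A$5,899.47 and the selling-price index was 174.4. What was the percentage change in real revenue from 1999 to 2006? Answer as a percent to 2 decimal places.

-12.66%

Deflate each year: 1999 → 4725.02/1.220 = 3872.97; 2006 → 5899.47/1.744 = 3382.72.
So real revenue changed by 3382.72/3872.97 − 1 = -0.1266, i.e. -12.66%.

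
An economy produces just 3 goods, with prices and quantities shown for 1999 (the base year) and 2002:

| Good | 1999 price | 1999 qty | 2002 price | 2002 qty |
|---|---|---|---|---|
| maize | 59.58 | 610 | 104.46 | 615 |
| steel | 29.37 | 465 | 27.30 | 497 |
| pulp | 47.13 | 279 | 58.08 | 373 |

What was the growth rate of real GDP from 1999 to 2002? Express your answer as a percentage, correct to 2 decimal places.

8.98%

Real GDP 1999 = Nominal GDP 1999 = 59.58·610 + 29.37·465 + 47.13·279 = 63150.12.
Real GDP 2002 (at 1999 prices) = 59.58·615 + 29.37·497 + 47.13·373 = 68818.08.
Real growth = 68818.08/63150.12 − 1 = 0.0898.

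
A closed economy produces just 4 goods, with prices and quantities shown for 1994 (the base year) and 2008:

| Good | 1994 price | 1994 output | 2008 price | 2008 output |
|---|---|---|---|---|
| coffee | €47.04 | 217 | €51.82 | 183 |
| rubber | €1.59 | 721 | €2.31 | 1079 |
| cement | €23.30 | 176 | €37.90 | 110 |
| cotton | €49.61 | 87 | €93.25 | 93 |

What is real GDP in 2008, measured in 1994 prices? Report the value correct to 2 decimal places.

€17500.66

Real GDP 2008 = Σ (p_1994 × q_2008) = 47.04·183 + 1.59·1079 + 23.30·110 + 49.61·93 = 17500.66.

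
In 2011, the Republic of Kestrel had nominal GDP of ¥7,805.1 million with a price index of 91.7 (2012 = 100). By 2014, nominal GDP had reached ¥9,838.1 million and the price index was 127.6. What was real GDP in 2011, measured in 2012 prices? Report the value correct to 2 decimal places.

¥8,511.56 million

Real GDP = Nominal / (price index/100) = 7805.1 / 0.917 = 8511.56.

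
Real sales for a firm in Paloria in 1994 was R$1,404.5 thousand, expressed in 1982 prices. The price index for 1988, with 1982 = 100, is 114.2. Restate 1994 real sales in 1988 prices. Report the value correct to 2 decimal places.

R$1,603.94 thousand

Real sales in 1988 prices = Real sales in 1982 prices × (P_1988/P_1982) = 1404.5 × 1.142 = 1603.94.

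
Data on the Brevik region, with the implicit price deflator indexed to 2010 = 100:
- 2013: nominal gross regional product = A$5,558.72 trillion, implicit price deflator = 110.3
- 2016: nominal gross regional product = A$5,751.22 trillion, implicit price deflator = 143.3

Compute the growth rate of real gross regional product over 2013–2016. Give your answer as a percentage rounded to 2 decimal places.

-20.36%

Deflate each year: 2013 → 5558.72/1.103 = 5039.64; 2016 → 5751.22/1.433 = 4013.41.
So real gross regional product changed by 4013.41/5039.64 − 1 = -0.2036, i.e. -20.36%.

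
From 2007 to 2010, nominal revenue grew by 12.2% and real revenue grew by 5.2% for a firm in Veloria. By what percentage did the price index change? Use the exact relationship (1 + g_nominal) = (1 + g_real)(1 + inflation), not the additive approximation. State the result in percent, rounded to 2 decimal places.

6.65%

(1 + g_nom) = (1 + g_real)(1 + π), so π = 1.1220 / 1.0520 − 1 = 0.06654.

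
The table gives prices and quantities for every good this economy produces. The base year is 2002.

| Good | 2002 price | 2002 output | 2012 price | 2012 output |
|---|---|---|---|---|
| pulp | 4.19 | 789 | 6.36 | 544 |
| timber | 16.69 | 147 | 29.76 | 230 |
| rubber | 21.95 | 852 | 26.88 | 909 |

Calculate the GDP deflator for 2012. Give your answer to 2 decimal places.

Nominal GDP 2012 = 6.36·544 + 29.76·230 + 26.88·909 = 34738.56.
Real GDP 2012 (at 2002 prices) = 4.19·544 + 16.69·230 + 21.95·909 = 26070.61.
Deflator = Nominal/Real × 100 = 34738.56/26070.61 × 100 = 133.248.

133.25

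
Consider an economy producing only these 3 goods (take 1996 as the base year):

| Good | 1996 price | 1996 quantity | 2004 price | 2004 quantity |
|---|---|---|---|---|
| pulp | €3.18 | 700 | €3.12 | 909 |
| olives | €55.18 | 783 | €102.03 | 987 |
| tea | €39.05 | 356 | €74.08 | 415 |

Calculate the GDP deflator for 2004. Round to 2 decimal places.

Nominal GDP 2004 = 3.12·909 + 102.03·987 + 74.08·415 = 134282.89.
Real GDP 2004 (at 1996 prices) = 3.18·909 + 55.18·987 + 39.05·415 = 73559.03.
Deflator = Nominal/Real × 100 = 134282.89/73559.03 × 100 = 182.551.

182.55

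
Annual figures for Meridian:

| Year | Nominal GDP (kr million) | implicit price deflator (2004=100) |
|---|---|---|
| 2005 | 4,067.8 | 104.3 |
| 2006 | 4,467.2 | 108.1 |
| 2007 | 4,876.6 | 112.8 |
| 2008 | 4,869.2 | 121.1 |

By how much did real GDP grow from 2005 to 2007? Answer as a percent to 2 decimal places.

Real GDP 2005 = 4067.8/1.043 = 3900.10.
Real GDP 2007 = 4876.6/1.128 = 4323.23.
Change = 4323.23/3900.10 − 1 = 0.1085.

10.85%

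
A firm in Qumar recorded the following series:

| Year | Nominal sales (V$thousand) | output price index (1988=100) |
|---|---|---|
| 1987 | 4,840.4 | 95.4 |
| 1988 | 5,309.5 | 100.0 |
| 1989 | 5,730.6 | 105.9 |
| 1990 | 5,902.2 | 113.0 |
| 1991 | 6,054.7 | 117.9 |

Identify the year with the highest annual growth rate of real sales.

1988: real = 5309.5/1.000 = 5309.50; growth vs 1987 (5073.79) = 4.65%.
1989: real = 5730.6/1.059 = 5411.33; growth vs 1988 (5309.50) = 1.92%.
1990: real = 5902.2/1.130 = 5223.19; growth vs 1989 (5411.33) = -3.48%.
1991: real = 6054.7/1.179 = 5135.45; growth vs 1990 (5223.19) = -1.68%.

1988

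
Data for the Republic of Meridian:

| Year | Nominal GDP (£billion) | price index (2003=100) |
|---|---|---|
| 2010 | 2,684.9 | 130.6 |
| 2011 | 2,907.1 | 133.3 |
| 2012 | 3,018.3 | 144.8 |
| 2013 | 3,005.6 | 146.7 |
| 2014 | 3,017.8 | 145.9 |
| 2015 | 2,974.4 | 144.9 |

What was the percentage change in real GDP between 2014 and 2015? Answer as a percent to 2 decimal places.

Real GDP 2014 = 3017.8/1.459 = 2068.40.
Real GDP 2015 = 2974.4/1.449 = 2052.73.
Change = 2052.73/2068.40 − 1 = -0.0076.

-0.76%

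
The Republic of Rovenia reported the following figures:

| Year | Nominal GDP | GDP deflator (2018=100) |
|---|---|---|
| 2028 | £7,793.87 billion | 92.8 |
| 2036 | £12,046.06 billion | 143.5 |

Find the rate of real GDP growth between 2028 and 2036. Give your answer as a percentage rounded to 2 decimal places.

Deflate each year: 2028 → 7793.87/0.928 = 8398.57; 2036 → 12046.06/1.435 = 8394.47.
So real GDP changed by 8394.47/8398.57 − 1 = -0.0005, i.e. -0.05%.

-0.05%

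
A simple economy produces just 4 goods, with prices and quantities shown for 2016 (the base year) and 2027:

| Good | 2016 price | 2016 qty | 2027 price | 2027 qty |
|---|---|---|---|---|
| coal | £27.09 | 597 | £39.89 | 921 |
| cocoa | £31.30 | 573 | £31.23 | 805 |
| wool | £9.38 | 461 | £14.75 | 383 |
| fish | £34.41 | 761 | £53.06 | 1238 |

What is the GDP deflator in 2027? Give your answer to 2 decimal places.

138.28

Nominal GDP 2027 = 39.89·921 + 31.23·805 + 14.75·383 + 53.06·1238 = 133216.37.
Real GDP 2027 (at 2016 prices) = 27.09·921 + 31.30·805 + 9.38·383 + 34.41·1238 = 96338.51.
Deflator = Nominal/Real × 100 = 133216.37/96338.51 × 100 = 138.279.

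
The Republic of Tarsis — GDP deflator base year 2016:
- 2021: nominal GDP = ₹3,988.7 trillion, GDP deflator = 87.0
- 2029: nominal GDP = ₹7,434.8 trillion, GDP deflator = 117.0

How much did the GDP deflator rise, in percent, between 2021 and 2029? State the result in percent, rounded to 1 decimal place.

34.5%

Price-level change = 117.0 / 87.0 − 1 = 0.3448.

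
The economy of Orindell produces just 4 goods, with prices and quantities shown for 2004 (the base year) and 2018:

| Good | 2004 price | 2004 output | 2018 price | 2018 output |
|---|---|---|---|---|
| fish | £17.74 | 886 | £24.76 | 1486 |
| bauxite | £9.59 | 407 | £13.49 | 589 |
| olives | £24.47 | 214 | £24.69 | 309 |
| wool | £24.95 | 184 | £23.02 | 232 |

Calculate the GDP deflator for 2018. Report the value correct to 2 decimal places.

127.22

Nominal GDP 2018 = 24.76·1486 + 13.49·589 + 24.69·309 + 23.02·232 = 57708.82.
Real GDP 2018 (at 2004 prices) = 17.74·1486 + 9.59·589 + 24.47·309 + 24.95·232 = 45359.78.
Deflator = Nominal/Real × 100 = 57708.82/45359.78 × 100 = 127.225.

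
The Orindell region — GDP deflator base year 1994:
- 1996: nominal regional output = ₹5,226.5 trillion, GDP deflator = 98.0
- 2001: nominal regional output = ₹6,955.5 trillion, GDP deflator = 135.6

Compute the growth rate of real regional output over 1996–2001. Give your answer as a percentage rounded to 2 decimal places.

Real regional output 1996 = 5226.5 / 0.980 = 5333.16.
Real regional output 2001 = 6955.5 / 1.356 = 5129.42.
Real growth = 5129.42 / 5333.16 − 1 = -0.0382.

-3.82%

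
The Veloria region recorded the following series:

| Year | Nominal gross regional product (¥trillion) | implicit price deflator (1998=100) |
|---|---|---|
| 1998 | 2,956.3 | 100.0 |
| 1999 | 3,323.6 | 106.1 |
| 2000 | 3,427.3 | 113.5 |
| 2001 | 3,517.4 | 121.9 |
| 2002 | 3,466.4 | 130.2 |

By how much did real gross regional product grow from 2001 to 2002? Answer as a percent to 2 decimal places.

Real gross regional product 2001 = 3517.4/1.219 = 2885.48.
Real gross regional product 2002 = 3466.4/1.302 = 2662.37.
Change = 2662.37/2885.48 − 1 = -0.0773.

-7.73%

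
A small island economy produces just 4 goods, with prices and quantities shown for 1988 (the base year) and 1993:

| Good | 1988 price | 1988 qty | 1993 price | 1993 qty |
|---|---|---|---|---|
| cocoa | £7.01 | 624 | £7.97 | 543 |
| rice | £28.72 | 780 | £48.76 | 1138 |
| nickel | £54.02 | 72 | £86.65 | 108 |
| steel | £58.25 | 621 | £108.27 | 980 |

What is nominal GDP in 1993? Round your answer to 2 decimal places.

£175279.39

Nominal GDP 1993 = Σ (p_1993 × q_1993) = 7.97·543 + 48.76·1138 + 86.65·108 + 108.27·980 = 175279.39.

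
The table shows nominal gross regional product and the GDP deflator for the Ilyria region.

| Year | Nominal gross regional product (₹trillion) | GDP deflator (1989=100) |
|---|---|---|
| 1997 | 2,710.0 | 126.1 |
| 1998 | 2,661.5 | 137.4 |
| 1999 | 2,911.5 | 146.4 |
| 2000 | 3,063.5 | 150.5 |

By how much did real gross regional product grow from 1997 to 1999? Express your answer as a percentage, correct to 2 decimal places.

-7.46%

Real gross regional product 1997 = 2710.0/1.261 = 2149.09.
Real gross regional product 1999 = 2911.5/1.464 = 1988.73.
Change = 1988.73/2149.09 − 1 = -0.0746.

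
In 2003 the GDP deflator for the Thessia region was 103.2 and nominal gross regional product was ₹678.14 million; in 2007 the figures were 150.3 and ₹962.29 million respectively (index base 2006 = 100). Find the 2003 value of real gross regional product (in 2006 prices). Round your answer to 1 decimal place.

₹657.1 million

Real gross regional product = Nominal / (GDP deflator/100) = 678.14 / 1.032 = 657.11.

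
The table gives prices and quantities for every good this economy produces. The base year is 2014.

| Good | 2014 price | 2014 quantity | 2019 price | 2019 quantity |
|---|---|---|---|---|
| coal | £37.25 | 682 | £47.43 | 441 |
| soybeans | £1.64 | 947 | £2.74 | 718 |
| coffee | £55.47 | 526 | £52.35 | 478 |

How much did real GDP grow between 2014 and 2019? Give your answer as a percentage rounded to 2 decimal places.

-21.40%

Real GDP 2014 = Nominal GDP 2014 = 37.25·682 + 1.64·947 + 55.47·526 = 56134.80.
Real GDP 2019 (at 2014 prices) = 37.25·441 + 1.64·718 + 55.47·478 = 44119.43.
Real growth = 44119.43/56134.80 − 1 = -0.2140.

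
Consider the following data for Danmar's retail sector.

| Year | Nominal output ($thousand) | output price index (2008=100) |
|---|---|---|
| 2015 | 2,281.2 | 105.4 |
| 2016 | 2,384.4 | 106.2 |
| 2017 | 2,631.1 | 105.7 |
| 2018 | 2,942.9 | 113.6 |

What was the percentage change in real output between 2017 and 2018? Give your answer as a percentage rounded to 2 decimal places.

4.07%

Real output 2017 = 2631.1/1.057 = 2489.21.
Real output 2018 = 2942.9/1.136 = 2590.58.
Change = 2590.58/2489.21 − 1 = 0.0407.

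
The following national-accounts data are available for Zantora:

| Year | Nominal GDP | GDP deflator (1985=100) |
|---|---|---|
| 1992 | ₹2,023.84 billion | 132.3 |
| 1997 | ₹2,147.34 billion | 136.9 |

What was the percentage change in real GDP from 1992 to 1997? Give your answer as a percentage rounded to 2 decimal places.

2.54%

Deflate each year: 1992 → 2023.84/1.323 = 1529.74; 1997 → 2147.34/1.369 = 1568.55.
So real GDP changed by 1568.55/1529.74 − 1 = 0.0254, i.e. 2.54%.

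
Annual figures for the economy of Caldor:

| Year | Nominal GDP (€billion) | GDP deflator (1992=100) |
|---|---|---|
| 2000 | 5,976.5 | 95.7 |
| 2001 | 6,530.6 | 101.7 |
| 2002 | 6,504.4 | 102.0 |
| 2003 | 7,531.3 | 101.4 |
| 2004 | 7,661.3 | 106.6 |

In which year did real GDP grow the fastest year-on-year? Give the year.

2003

2001: real = 6530.6/1.017 = 6421.44; growth vs 2000 (6245.04) = 2.82%.
2002: real = 6504.4/1.020 = 6376.86; growth vs 2001 (6421.44) = -0.69%.
2003: real = 7531.3/1.014 = 7427.32; growth vs 2002 (6376.86) = 16.47%.
2004: real = 7661.3/1.066 = 7186.96; growth vs 2003 (7427.32) = -3.24%.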